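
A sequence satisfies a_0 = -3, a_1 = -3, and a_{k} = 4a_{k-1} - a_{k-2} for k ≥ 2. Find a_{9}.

The ordinary generating function has denominator 1 - 4x + x^2.
Iterating the recurrence: a_0,…,a_{9} = -3, -3, -9, -33, -123, -459, -1713, -6393, -23859, -89043.

-89043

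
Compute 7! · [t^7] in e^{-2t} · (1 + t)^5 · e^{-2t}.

6016

The EGF product rule gives c_7 = Σ_{k_1+k_2+k_3=7} C(7; k_1,k_2,k_3) · ∏ g_i(k_i), where e^{-2t} gives (-2)^k; (1+t)^5 gives the falling factorial (5)_k; e^{-2t} gives (-2)^k.
g_1(k) for k = 0…7: 1, -2, 4, -8, 16, -32, 64, -128.
g_2(k) for k = 0…7: 1, 5, 20, 60, 120, 120, 0, 0.
g_3(k) for k = 0…7: 1, -2, 4, -8, 16, -32, 64, -128.
First combine the last two factors: h(k) = Σ_j C(k,j)·g_2(j)·g_3(k−j) for k = 0…7: 1, 3, 4, -8, -24, 88, 64, -1248.
c_7 = Σ_k C(7,k)·g_1(k)·h(7−k) = 1·1·(-1248) + 7·(-2)·64 + 21·4·88 + 35·(-8)·(-24) + 35·16·(-8) + 21·(-32)·4 + 7·64·3 + 1·(-128)·1 = −1248 − 896 + 7392 + 6720 − 4480 − 2688 + 1344 − 128 = 6016.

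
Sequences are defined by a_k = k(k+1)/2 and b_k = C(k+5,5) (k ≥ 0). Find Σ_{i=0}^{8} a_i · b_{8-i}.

6435

Write out a_i and b_{8-i} for i = 0,…,8 and sum the products.
Σ = 0·1287 + 1·792 + 3·462 + 6·252 + 10·126 + 15·56 + 21·21 + 28·6 + 36·1 = 6435.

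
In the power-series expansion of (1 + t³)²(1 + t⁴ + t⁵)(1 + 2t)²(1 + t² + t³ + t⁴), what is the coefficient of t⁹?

48

(1 + t³)² has coefficients 1,0,0,2,0,0,1 for degrees 0…6.
(1 + t⁴ + t⁵) has coefficients 1,0,0,0,1,1,0,0,0,0 for degrees 0…9.
Multiplying by (1 + 2t)² gives running coefficients 1,4,4,0,1,5,8,4,0,0 for degrees 0…9.
Finally multiplying by (1 + t² + t³ + t⁴), the product of all factors after the first has coefficients 1,4,5,5,10,13,13,10,14,17 for degrees 0…9.
[t⁹] = 1·17 + 2·13 + 1·5 = 48.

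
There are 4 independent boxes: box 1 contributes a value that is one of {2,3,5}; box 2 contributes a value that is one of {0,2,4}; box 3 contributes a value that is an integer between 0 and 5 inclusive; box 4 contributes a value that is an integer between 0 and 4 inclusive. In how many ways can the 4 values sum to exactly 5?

The generating function for the choices is (t^2 + t^3 + t^5)·(1 + t^2 + t^4)·(1 + t + t^2 + t^3 + t^4 + t^5)·(1 + t + t^2 + t^3 + t^4); the count is [t^5].
(t^2 + t^3 + t^5) has coefficients 0,0,1,1,0,1 for degrees 0…5.
(1 + t^2 + t^4) has coefficients 1,0,1,0,1,0 for degrees 0…5.
Multiplying by (1 + t + t^2 + t^3 + t^4 + t^5) gives running coefficients 1,1,2,2,3,3 for degrees 0…5.
Finally multiplying by (1 + t + t^2 + t^3 + t^4), the product of all factors after the first has coefficients 1,2,4,6,9,11 for degrees 0…5.
[t^5] = 1·6 + 1·4 + 1·1 = 11.

11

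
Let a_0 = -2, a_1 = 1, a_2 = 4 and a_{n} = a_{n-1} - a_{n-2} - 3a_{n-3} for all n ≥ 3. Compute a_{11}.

The ordinary generating function has denominator 1 - y + y^2 + 3y^3.
Iterating the recurrence: a_0,…,a_{11} = -2, 1, 4, 9, 2, -19, -48, -35, 70, 249, 284, -175.

-175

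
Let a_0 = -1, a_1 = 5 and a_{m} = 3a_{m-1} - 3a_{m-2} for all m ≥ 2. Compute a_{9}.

-1053

The ordinary generating function has denominator 1 - 3z + 3z^2.
Iterating the recurrence: a_0,…,a_{9} = -1, 5, 18, 39, 63, 72, 27, -135, -486, -1053.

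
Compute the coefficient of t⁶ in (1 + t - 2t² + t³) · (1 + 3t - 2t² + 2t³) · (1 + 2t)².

(1 + t - 2t² + t³) has coefficients 1,1,-2,1 for degrees 0…3.
(1 + 3t - 2t² + 2t³) has coefficients 1,3,-2,2,0,0,0 for degrees 0…6.
Finally multiplying by (1 + 2t)², the product of all factors after the first has coefficients 1,7,14,6,0,8,0 for degrees 0…6.
[t⁶] = 1·0 + 1·8 − 2·0 + 1·6 = 14.

14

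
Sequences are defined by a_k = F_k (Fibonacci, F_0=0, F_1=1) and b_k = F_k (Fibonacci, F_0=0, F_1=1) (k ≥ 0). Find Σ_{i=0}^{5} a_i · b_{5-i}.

10

Write out a_i and b_{5-i} for i = 0,…,5 and sum the products.
Σ = 0·5 + 1·3 + 1·2 + 2·1 + 3·1 + 5·0 = 10.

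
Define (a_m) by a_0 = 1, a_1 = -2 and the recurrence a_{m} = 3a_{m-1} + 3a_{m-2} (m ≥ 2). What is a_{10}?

-161838

The ordinary generating function has denominator 1 - 3y - 3y^2.
Iterating the recurrence: a_0,…,a_{10} = 1, -2, -3, -15, -54, -207, -783, -2970, -11259, -42687, -161838.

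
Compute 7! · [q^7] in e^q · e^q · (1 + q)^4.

30144

The EGF product rule gives c_7 = Σ_{k_1+k_2+k_3=7} C(7; k_1,k_2,k_3) · ∏ g_i(k_i), where e^q gives (1)^k; e^q gives (1)^k; (1+q)^4 gives the falling factorial (4)_k.
g_1(k) for k = 0…7: 1, 1, 1, 1, 1, 1, 1, 1.
g_2(k) for k = 0…7: 1, 1, 1, 1, 1, 1, 1, 1.
g_3(k) for k = 0…7: 1, 4, 12, 24, 24, 0, 0, 0.
First combine the last two factors: h(k) = Σ_j C(k,j)·g_2(j)·g_3(k−j) for k = 0…7: 1, 5, 21, 73, 209, 501, 1045, 1961.
c_7 = Σ_k C(7,k)·g_1(k)·h(7−k) = 1·1·1961 + 7·1·1045 + 21·1·501 + 35·1·209 + 35·1·73 + 21·1·21 + 7·1·5 + 1·1·1 = 1961 + 7315 + 10521 + 7315 + 2555 + 441 + 35 + 1 = 30144.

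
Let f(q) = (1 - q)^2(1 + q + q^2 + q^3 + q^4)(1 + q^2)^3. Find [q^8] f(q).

3

(1 - q)^2 has coefficients 1,-2,1 for degrees 0…2.
(1 + q + q^2 + q^3 + q^4) has coefficients 1,1,1,1,1,0,0,0,0 for degrees 0…8.
Finally multiplying by (1 + q^2)^3, the product of all factors after the first has coefficients 1,1,4,4,7,6,7,4,4 for degrees 0…8.
[q^8] = 1·4 − 2·4 + 1·7 = 3.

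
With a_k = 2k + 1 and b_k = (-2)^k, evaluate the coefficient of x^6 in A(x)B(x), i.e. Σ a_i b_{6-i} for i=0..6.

Write out a_i and b_{6-i} for i = 0,…,6 and sum the products.
Σ = 1·64 + 3·(-32) + 5·16 + 7·(-8) + 9·4 + 11·(-2) + 13·1 = 19.

19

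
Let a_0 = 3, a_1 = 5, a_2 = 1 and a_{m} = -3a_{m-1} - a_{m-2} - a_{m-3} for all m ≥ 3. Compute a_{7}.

-547

The ordinary generating function has denominator 1 + 3t + t^2 + t^3.
Iterating the recurrence: a_0,…,a_{7} = 3, 5, 1, -11, 27, -71, 197, -547.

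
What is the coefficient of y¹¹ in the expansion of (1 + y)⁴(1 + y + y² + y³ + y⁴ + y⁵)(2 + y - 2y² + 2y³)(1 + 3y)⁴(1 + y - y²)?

5169

(1 + y)⁴ has coefficients 1,4,6,4,1 for degrees 0…4.
(1 + y + y² + y³ + y⁴ + y⁵) has coefficients 1,1,1,1,1,1,0,0,0,0,0,0 for degrees 0…11.
Multiplying by (2 + y - 2y² + 2y³) gives running coefficients 2,3,1,3,3,3,1,0,2,0,0,0 for degrees 0…11.
Multiplying by (1 + 3y)⁴ gives running coefficients 2,27,145,393,579,552,604,741,623,375,189,216 for degrees 0…11.
Finally multiplying by (1 + y - y²), the product of all factors after the first has coefficients 2,29,170,511,827,738,577,793,760,257,-59,30 for degrees 0…11.
[y¹¹] = 1·30 + 4·(-59) + 6·257 + 4·760 + 1·793 = 5169.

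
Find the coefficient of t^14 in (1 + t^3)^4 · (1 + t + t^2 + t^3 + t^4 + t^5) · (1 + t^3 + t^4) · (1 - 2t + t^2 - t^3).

(1 + t^3)^4 has coefficients 1,0,0,4,0,0,6,0,0,4,0,0,1 for degrees 0…12.
(1 + t + t^2 + t^3 + t^4 + t^5) has coefficients 1,1,1,1,1,1,0,0,0,0,0,0,0,0,0 for degrees 0…14.
Multiplying by (1 + t^3 + t^4) gives running coefficients 1,1,1,2,3,3,2,2,2,1,0,0,0,0,0 for degrees 0…14.
Finally multiplying by (1 - 2t + t^2 - t^3), the product of all factors after the first has coefficients 1,-1,0,0,-1,-2,-3,-2,-3,-3,-2,-1,-1,0,0 for degrees 0…14.
[t^14] = 1·0 + 4·(-1) + 6·(-3) + 4·(-2) + 1·0 = -30.

-30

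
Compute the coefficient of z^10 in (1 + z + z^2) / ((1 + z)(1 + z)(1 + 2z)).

3060

The denominator gives the recurrence a_n = −4a_(n−1) − 5a_(n−2) − 2a_(n−3) for n ≥ 3; the numerator fixes a_0 = 1, a_1 = -3, a_2 = 8.
Iterating: 1, -3, 8, -19, 42, -89, 184, -375, 758, -1525, 3060, so a_10 = 3060.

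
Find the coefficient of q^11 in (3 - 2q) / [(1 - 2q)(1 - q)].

Partial fractions give a closed form: a_n = (4)·2^n + (-1)·1^n.
At n = 11: a_11 = 8191.

8191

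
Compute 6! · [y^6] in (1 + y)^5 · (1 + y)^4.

The EGF product rule gives c_6 = Σ_{k_1+k_2=6} C(6; k_1,k_2) · ∏ g_i(k_i), where (1+y)^5 gives the falling factorial (5)_k; (1+y)^4 gives the falling factorial (4)_k.
g_1(k) for k = 0…6: 1, 5, 20, 60, 120, 120, 0.
g_2(k) for k = 0…6: 1, 4, 12, 24, 24, 0, 0.
c_6 = Σ_k C(6,k)·g_1(k)·g_2(6−k) = 15·20·24 + 20·60·24 + 15·120·12 + 6·120·4 = 7200 + 28800 + 21600 + 2880 = 60480.

60480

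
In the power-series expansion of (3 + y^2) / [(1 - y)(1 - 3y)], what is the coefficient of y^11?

826684

The denominator gives the recurrence a_n = 4a_(n−1) − 3a_(n−2) for n ≥ 3; the numerator fixes a_0 = 3, a_1 = 12, a_2 = 40.
Iterating: 3, 12, 40, 124, 376, 1132, 3400, 10204, 30616, 91852, 275560, 826684, so a_11 = 826684.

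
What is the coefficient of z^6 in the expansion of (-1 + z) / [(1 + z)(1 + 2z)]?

-190

The denominator gives the recurrence a_n = −3a_(n−1) − 2a_(n−2) for n ≥ 2; the numerator fixes a_0 = -1, a_1 = 4.
Iterating: -1, 4, -10, 22, -46, 94, -190, so a_6 = -190.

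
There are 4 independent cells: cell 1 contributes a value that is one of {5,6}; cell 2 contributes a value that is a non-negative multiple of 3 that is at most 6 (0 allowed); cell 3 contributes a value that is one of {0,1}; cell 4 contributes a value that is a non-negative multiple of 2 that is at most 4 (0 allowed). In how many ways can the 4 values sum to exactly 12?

4

The generating function for the choices is (y⁵ + y⁶)·(1 + y³ + y⁶)·(1 + y)·(1 + y² + y⁴); the count is [y¹²].
(y⁵ + y⁶) has coefficients 0,0,0,0,0,1,1 for degrees 0…6.
(1 + y³ + y⁶) has coefficients 1,0,0,1,0,0,1,0,0,0,0,0,0 for degrees 0…12.
Multiplying by (1 + y) gives running coefficients 1,1,0,1,1,0,1,1,0,0,0,0,0 for degrees 0…12.
Finally multiplying by (1 + y² + y⁴), the product of all factors after the first has coefficients 1,1,1,2,2,2,2,2,2,1,1,1,0 for degrees 0…12.
[y¹²] = 1·2 + 1·2 = 4.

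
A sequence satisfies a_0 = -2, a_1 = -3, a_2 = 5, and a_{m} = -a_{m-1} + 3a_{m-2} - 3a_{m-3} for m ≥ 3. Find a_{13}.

-152987

The ordinary generating function has denominator 1 + y - 3y^2 + 3y^3.
Iterating the recurrence: a_0,…,a_{13} = -2, -3, 5, -8, 32, -71, 191, -500, 1286, -3359, 8717, -22652, 58880, -152987.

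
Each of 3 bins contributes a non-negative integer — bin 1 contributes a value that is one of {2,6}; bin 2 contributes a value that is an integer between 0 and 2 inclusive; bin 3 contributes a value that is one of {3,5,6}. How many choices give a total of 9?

3

The generating function for the choices is (t^2 + t^6)·(1 + t + t^2)·(t^3 + t^5 + t^6); the count is [t^9].
(t^2 + t^6) has coefficients 0,0,1,0,0,0,1 for degrees 0…6.
(1 + t + t^2) has coefficients 1,1,1,0,0,0,0,0,0,0 for degrees 0…9.
Finally multiplying by (t^3 + t^5 + t^6), the product of all factors after the first has coefficients 0,0,0,1,1,2,2,2,1,0 for degrees 0…9.
[t^9] = 1·2 + 1·1 = 3.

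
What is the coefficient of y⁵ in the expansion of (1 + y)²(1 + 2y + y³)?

1

(1 + y)² has coefficients 1,2,1 for degrees 0…2.
(1 + 2y + y³) has coefficients 1,2,0,1,0,0 for degrees 0…5.
[y⁵] = 1·0 + 2·0 + 1·1 = 1.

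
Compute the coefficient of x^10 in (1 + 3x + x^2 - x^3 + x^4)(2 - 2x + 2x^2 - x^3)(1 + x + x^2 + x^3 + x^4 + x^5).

-3

(1 + 3x + x^2 - x^3 + x^4) has coefficients 1,3,1,-1,1 for degrees 0…4.
(2 - 2x + 2x^2 - x^3) has coefficients 2,-2,2,-1,0,0,0,0,0,0,0 for degrees 0…10.
Finally multiplying by (1 + x + x^2 + x^3 + x^4 + x^5), the product of all factors after the first has coefficients 2,0,2,1,1,1,-1,1,-1,0,0 for degrees 0…10.
[x^10] = 1·0 + 3·0 + 1·(-1) − 1·1 + 1·(-1) = -3.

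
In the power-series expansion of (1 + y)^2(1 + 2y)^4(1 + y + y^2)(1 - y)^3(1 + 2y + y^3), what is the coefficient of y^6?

(1 + y)^2 has coefficients 1,2,1 for degrees 0…2.
(1 + 2y)^4 has coefficients 1,8,24,32,16,0,0 for degrees 0…6.
Multiplying by (1 + y + y^2) gives running coefficients 1,9,33,64,72,48,16 for degrees 0…6.
Multiplying by (1 - y)^3 gives running coefficients 1,6,9,-9,-30,-9,24 for degrees 0…6.
Finally multiplying by (1 + 2y + y^3), the product of all factors after the first has coefficients 1,8,21,10,-42,-60,-3 for degrees 0…6.
[y^6] = 1·(-3) + 2·(-60) + 1·(-42) = -165.

-165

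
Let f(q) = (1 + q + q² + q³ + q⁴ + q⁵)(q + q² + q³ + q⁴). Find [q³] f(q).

(1 + q + q² + q³ + q⁴ + q⁵) has coefficients 1,1,1,1 for degrees 0…3.
(q + q² + q³ + q⁴) has coefficients 0,1,1,1 for degrees 0…3.
[q³] = 1·1 + 1·1 + 1·1 + 1·0 = 3.

3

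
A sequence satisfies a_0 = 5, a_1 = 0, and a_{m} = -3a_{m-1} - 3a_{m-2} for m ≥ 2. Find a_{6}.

The ordinary generating function has denominator 1 + 3x + 3x^2.
Iterating the recurrence: a_0,…,a_{6} = 5, 0, -15, 45, -90, 135, -135.

-135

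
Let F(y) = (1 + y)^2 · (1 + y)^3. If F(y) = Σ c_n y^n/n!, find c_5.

The EGF product rule gives c_5 = Σ_{k_1+k_2=5} C(5; k_1,k_2) · ∏ g_i(k_i), where (1+y)^2 gives the falling factorial (2)_k; (1+y)^3 gives the falling factorial (3)_k.
g_1(k) for k = 0…5: 1, 2, 2, 0, 0, 0.
g_2(k) for k = 0…5: 1, 3, 6, 6, 0, 0.
c_5 = Σ_k C(5,k)·g_1(k)·g_2(5−k) = 10·2·6 = 120.

120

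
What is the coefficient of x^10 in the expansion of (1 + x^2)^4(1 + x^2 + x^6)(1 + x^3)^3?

(1 + x^2)^4 has coefficients 1,0,4,0,6,0,4,0,1 for degrees 0…8.
(1 + x^2 + x^6) has coefficients 1,0,1,0,0,0,1,0,0,0,0 for degrees 0…10.
Finally multiplying by (1 + x^3)^3, the product of all factors after the first has coefficients 1,0,1,3,0,3,4,0,3,4,0 for degrees 0…10.
[x^10] = 1·0 + 4·3 + 6·4 + 4·0 + 1·1 = 37.

37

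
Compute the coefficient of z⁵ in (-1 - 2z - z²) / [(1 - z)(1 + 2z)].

4

The denominator gives the recurrence a_n = −a_(n−1) + 2a_(n−2) for n ≥ 3; the numerator fixes a_0 = -1, a_1 = -1, a_2 = -2.
Iterating: -1, -1, -2, 0, -4, 4, so a_5 = 4.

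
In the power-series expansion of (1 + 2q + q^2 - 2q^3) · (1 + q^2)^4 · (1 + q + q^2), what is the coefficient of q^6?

24

(1 + 2q + q^2 - 2q^3) has coefficients 1,2,1,-2 for degrees 0…3.
(1 + q^2)^4 has coefficients 1,0,4,0,6,0,4 for degrees 0…6.
Finally multiplying by (1 + q + q^2), the product of all factors after the first has coefficients 1,1,5,4,10,6,10 for degrees 0…6.
[q^6] = 1·10 + 2·6 + 1·10 − 2·4 = 24.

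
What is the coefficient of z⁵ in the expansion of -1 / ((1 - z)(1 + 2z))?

21

The denominator gives the recurrence a_n = −a_(n−1) + 2a_(n−2) for n ≥ 2; the numerator fixes a_0 = -1, a_1 = 1.
Iterating: -1, 1, -3, 5, -11, 21, so a_5 = 21.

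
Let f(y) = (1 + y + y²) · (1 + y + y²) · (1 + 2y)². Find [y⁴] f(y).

(1 + y + y²) has coefficients 1,1,1 for degrees 0…2.
(1 + y + y²) has coefficients 1,1,1,0,0 for degrees 0…4.
Finally multiplying by (1 + 2y)², the product of all factors after the first has coefficients 1,5,9,8,4 for degrees 0…4.
[y⁴] = 1·4 + 1·8 + 1·9 = 21.

21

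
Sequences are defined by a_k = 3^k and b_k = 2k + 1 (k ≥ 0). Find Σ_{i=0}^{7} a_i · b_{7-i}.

6552

The convolution is the x^7 coefficient of A(x)B(x).
Σ = 1·15 + 3·13 + 9·11 + 27·9 + 81·7 + 243·5 + 729·3 + 2187·1 = 6552.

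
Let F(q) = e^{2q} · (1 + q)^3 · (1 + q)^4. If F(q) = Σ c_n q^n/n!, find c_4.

The EGF product rule gives c_4 = Σ_{k_1+k_2+k_3=4} C(4; k_1,k_2,k_3) · ∏ g_i(k_i), where e^{2q} gives (2)^k; (1+q)^3 gives the falling factorial (3)_k; (1+q)^4 gives the falling factorial (4)_k.
g_1(k) for k = 0…4: 1, 2, 4, 8, 16.
g_2(k) for k = 0…4: 1, 3, 6, 6, 0.
g_3(k) for k = 0…4: 1, 4, 12, 24, 24.
First combine the last two factors: h(k) = Σ_j C(k,j)·g_2(j)·g_3(k−j) for k = 0…4: 1, 7, 42, 210, 840.
c_4 = Σ_k C(4,k)·g_1(k)·h(4−k) = 1·1·840 + 4·2·210 + 6·4·42 + 4·8·7 + 1·16·1 = 840 + 1680 + 1008 + 224 + 16 = 3768.

3768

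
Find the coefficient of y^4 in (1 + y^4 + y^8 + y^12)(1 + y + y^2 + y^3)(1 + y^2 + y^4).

(1 + y^4 + y^8 + y^12) has coefficients 1,0,0,0,1 for degrees 0…4.
(1 + y + y^2 + y^3) has coefficients 1,1,1,1,0 for degrees 0…4.
Finally multiplying by (1 + y^2 + y^4), the product of all factors after the first has coefficients 1,1,2,2,2 for degrees 0…4.
[y^4] = 1·2 + 1·1 = 3.

3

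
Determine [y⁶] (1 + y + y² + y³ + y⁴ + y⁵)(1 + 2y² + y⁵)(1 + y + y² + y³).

13

(1 + y + y² + y³ + y⁴ + y⁵) has coefficients 1,1,1,1,1,1 for degrees 0…5.
(1 + 2y² + y⁵) has coefficients 1,0,2,0,0,1,0 for degrees 0…6.
Finally multiplying by (1 + y + y² + y³), the product of all factors after the first has coefficients 1,1,3,3,2,3,1 for degrees 0…6.
[y⁶] = 1·1 + 1·3 + 1·2 + 1·3 + 1·3 + 1·1 = 13.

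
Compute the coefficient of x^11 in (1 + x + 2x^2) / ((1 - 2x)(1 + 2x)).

1024

The denominator gives the recurrence a_n = 4a_(n−2) for n ≥ 3; the numerator fixes a_0 = 1, a_1 = 1, a_2 = 6.
Iterating: 1, 1, 6, 4, 24, 16, 96, 64, 384, 256, 1536, 1024, so a_11 = 1024.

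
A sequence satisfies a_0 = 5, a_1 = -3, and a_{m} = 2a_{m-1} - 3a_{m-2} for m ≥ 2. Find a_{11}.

1119

The ordinary generating function has denominator 1 - 2t + 3t^2.
Iterating the recurrence: a_0,…,a_{11} = 5, -3, -21, -33, -3, 93, 195, 111, -363, -1059, -1029, 1119.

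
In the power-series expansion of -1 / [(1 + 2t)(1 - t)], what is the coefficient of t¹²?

Partial fractions give a closed form: a_n = (-2/3)·(-2)^n + (-1/3)·1^n.
At n = 12: a_12 = -2731.

-2731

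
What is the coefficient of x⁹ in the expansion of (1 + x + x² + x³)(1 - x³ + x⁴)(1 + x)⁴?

(1 + x + x² + x³) has coefficients 1,1,1,1 for degrees 0…3.
(1 - x³ + x⁴) has coefficients 1,0,0,-1,1,0,0,0,0,0 for degrees 0…9.
Finally multiplying by (1 + x)⁴, the product of all factors after the first has coefficients 1,4,6,3,-2,-2,2,3,1,0 for degrees 0…9.
[x⁹] = 1·0 + 1·1 + 1·3 + 1·2 = 6.

6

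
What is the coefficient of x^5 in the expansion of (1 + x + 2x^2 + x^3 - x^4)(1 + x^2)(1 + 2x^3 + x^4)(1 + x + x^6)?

(1 + x + 2x^2 + x^3 - x^4) has coefficients 1,1,2,1,-1 for degrees 0…4.
(1 + x^2) has coefficients 1,0,1,0,0,0 for degrees 0…5.
Multiplying by (1 + 2x^3 + x^4) gives running coefficients 1,0,1,2,1,2 for degrees 0…5.
Finally multiplying by (1 + x + x^6), the product of all factors after the first has coefficients 1,1,1,3,3,3 for degrees 0…5.
[x^5] = 1·3 + 1·3 + 2·3 + 1·1 − 1·1 = 12.

12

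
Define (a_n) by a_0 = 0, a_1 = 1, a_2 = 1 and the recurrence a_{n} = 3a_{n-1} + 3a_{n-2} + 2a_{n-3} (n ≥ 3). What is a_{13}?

The ordinary generating function has denominator 1 - 3t - 3t^2 - 2t^3.
Iterating the recurrence: a_0,…,a_{13} = 0, 1, 1, 6, 23, 89, 348, 1357, 5293, 20646, 80531, 314117, 1225236, 4779121.

4779121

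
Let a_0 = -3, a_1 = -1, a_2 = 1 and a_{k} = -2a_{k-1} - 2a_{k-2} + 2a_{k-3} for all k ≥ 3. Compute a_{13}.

The ordinary generating function has denominator 1 + 2y + 2y^2 - 2y^3.
Iterating the recurrence: a_0,…,a_{13} = -3, -1, 1, -6, 8, -2, -24, 68, -92, 0, 320, -824, 1008, 272.

272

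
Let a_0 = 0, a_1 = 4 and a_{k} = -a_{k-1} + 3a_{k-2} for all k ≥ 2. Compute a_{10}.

The ordinary generating function has denominator 1 + t - 3t^2.
Iterating the recurrence: a_0,…,a_{10} = 0, 4, -4, 16, -28, 76, -160, 388, -868, 2032, -4636.

-4636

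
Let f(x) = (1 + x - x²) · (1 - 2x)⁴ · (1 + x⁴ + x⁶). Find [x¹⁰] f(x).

(1 + x - x²) has coefficients 1,1,-1 for degrees 0…2.
(1 - 2x)⁴ has coefficients 1,-8,24,-32,16,0,0,0,0,0,0 for degrees 0…10.
Finally multiplying by (1 + x⁴ + x⁶), the product of all factors after the first has coefficients 1,-8,24,-32,17,-8,25,-40,40,-32,16 for degrees 0…10.
[x¹⁰] = 1·16 + 1·(-32) − 1·40 = -56.

-56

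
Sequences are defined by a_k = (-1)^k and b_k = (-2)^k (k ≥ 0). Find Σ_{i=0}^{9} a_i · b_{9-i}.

The convolution is the t^9 coefficient of A(t)B(t).
Σ = 1·(-512) − 1·256 + 1·(-128) − 1·64 + 1·(-32) − 1·16 + 1·(-8) − 1·4 + 1·(-2) − 1·1 = -1023.

-1023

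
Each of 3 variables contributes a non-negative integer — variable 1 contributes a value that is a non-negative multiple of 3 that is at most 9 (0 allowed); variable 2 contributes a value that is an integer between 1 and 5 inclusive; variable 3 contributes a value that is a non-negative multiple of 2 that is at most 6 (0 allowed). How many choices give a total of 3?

The generating function for the choices is (1 + t³ + t⁶ + t⁹)·(t + t² + t³ + t⁴ + t⁵)·(1 + t² + t⁴ + t⁶); the count is [t³].
(1 + t³ + t⁶ + t⁹) has coefficients 1,0,0,1 for degrees 0…3.
(t + t² + t³ + t⁴ + t⁵) has coefficients 0,1,1,1 for degrees 0…3.
Finally multiplying by (1 + t² + t⁴ + t⁶), the product of all factors after the first has coefficients 0,1,1,2 for degrees 0…3.
[t³] = 1·2 + 1·0 = 2.

2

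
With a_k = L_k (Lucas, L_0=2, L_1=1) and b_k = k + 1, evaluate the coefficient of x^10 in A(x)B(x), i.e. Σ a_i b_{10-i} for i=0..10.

The convolution is the x^10 coefficient of A(x)B(x).
Σ = 2·11 + 1·10 + 3·9 + 4·8 + 7·7 + 11·6 + 18·5 + 29·4 + 47·3 + 76·2 + 123·1 = 828.

828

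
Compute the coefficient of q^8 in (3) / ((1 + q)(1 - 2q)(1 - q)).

1023

The denominator gives the recurrence a_n = 2a_(n−1) + a_(n−2) − 2a_(n−3) for n ≥ 3; the numerator fixes a_0 = 3, a_1 = 6, a_2 = 15.
Iterating: 3, 6, 15, 30, 63, 126, 255, 510, 1023, so a_8 = 1023.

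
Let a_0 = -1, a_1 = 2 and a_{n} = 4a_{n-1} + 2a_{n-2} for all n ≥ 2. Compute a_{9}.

The ordinary generating function has denominator 1 - 4y - 2y^2.
Iterating the recurrence: a_0,…,a_{9} = -1, 2, 6, 28, 124, 552, 2456, 10928, 48624, 216352.

216352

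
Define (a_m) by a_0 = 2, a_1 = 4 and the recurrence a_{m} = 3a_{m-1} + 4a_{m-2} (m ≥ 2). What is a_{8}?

The ordinary generating function has denominator 1 - 3q - 4q^2.
Iterating the recurrence: a_0,…,a_{8} = 2, 4, 20, 76, 308, 1228, 4916, 19660, 78644.

78644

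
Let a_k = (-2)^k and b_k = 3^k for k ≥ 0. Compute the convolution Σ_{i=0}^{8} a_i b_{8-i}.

This is [x^8] in the product of the two ordinary generating functions.
Σ = 1·6561 − 2·2187 + 4·729 − 8·243 + 16·81 − 32·27 + 64·9 − 128·3 + 256·1 = 4039.

4039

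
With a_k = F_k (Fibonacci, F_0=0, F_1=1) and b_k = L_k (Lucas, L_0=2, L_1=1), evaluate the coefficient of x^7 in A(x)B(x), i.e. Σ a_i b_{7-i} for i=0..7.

104

The convolution is the t^7 coefficient of A(t)B(t).
Σ = 0·29 + 1·18 + 1·11 + 2·7 + 3·4 + 5·3 + 8·1 + 13·2 = 104.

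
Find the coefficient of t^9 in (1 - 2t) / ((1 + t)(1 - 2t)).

Partial fractions give a closed form: a_n = (1)·(-1)^n.
At n = 9: a_9 = -1.

-1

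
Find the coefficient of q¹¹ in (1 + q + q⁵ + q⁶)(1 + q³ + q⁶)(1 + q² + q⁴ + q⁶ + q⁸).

(1 + q + q⁵ + q⁶) has coefficients 1,1,0,0,0,1,1 for degrees 0…6.
(1 + q³ + q⁶) has coefficients 1,0,0,1,0,0,1,0,0,0,0,0 for degrees 0…11.
Finally multiplying by (1 + q² + q⁴ + q⁶ + q⁸), the product of all factors after the first has coefficients 1,0,1,1,1,1,2,1,2,1,1,1 for degrees 0…11.
[q¹¹] = 1·1 + 1·1 + 1·2 + 1·1 = 5.

5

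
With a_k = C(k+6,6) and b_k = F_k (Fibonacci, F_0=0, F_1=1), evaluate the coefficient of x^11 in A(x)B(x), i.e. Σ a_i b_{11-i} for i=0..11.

38403

The convolution is the x^11 coefficient of A(x)B(x).
Σ = 1·89 + 7·55 + 28·34 + 84·21 + 210·13 + 462·8 + 924·5 + 1716·3 + 3003·2 + 5005·1 + 8008·1 + 12376·0 = 38403.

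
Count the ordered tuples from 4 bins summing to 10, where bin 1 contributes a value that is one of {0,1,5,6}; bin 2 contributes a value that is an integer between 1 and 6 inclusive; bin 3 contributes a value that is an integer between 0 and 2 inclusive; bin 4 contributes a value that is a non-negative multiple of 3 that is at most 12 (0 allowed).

The generating function for the choices is (1 + x + x⁵ + x⁶)·(x + x² + x³ + x⁴ + x⁵ + x⁶)·(1 + x + x²)·(1 + x³ + x⁶ + x⁹ + x¹²); the count is [x¹⁰].
(1 + x + x⁵ + x⁶) has coefficients 1,1,0,0,0,1,1 for degrees 0…6.
(x + x² + x³ + x⁴ + x⁵ + x⁶) has coefficients 0,1,1,1,1,1,1,0,0,0,0 for degrees 0…10.
Multiplying by (1 + x + x²) gives running coefficients 0,1,2,3,3,3,3,2,1,0,0 for degrees 0…10.
Finally multiplying by (1 + x³ + x⁶ + x⁹ + x¹²), the product of all factors after the first has coefficients 0,1,2,3,4,5,6,6,6,6,6 for degrees 0…10.
[x¹⁰] = 1·6 + 1·6 + 1·5 + 1·4 = 21.

21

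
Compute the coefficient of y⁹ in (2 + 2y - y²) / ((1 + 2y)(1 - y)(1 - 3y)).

Partial fractions give a closed form: a_n = (1/5)·(-2)^n + (-1/2)·1^n + (23/10)·3^n.
At n = 9: a_9 = 45168.

45168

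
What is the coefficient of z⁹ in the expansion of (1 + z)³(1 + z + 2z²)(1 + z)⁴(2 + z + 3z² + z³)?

267

(1 + z)³ has coefficients 1,3,3,1 for degrees 0…3.
(1 + z + 2z²) has coefficients 1,1,2,0,0,0,0,0,0,0 for degrees 0…9.
Multiplying by (1 + z)⁴ gives running coefficients 1,5,12,18,17,9,2,0,0,0 for degrees 0…9.
Finally multiplying by (2 + z + 3z² + z³), the product of all factors after the first has coefficients 2,11,32,64,93,101,82,46,15,2 for degrees 0…9.
[z⁹] = 1·2 + 3·15 + 3·46 + 1·82 = 267.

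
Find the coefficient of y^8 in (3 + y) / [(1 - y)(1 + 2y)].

428

Partial fractions give a closed form: a_n = (4/3)·1^n + (5/3)·(-2)^n.
At n = 8: a_8 = 428.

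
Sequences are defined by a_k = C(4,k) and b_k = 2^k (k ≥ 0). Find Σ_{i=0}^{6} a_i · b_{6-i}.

324

Write out a_i and b_{6-i} for i = 0,…,6 and sum the products.
Σ = 1·64 + 4·32 + 6·16 + 4·8 + 1·4 + 0·2 + 0·1 = 324.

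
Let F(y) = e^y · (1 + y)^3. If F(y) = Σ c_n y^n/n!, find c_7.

The EGF product rule gives c_7 = Σ_{k_1+k_2=7} C(7; k_1,k_2) · ∏ g_i(k_i), where e^y gives (1)^k; (1+y)^3 gives the falling factorial (3)_k.
g_1(k) for k = 0…7: 1, 1, 1, 1, 1, 1, 1, 1.
g_2(k) for k = 0…7: 1, 3, 6, 6, 0, 0, 0, 0.
c_7 = Σ_k C(7,k)·g_1(k)·g_2(7−k) = 35·1·6 + 21·1·6 + 7·1·3 + 1·1·1 = 210 + 126 + 21 + 1 = 358.

358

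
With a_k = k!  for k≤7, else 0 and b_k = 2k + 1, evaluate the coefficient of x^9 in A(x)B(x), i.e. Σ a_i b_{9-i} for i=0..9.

Write out a_i and b_{9-i} for i = 0,…,9 and sum the products.
Σ = 1·19 + 1·17 + 2·15 + 6·13 + 24·11 + 120·9 + 720·7 + 5040·5 + 0·3 + 0·1 = 31728.

31728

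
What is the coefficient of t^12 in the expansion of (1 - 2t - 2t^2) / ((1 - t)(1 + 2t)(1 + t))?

8191

The denominator gives the recurrence a_n = −2a_(n−1) + a_(n−2) + 2a_(n−3) for n ≥ 3; the numerator fixes a_0 = 1, a_1 = -4, a_2 = 7.
Iterating: 1, -4, 7, -16, 31, -64, 127, -256, 511, -1024, 2047, -4096, 8191, so a_12 = 8191.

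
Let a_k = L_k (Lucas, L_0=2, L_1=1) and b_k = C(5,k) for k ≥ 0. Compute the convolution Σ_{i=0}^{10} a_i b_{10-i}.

Write out a_i and b_{10-i} for i = 0,…,10 and sum the products.
Σ = 2·0 + 1·0 + 3·0 + 4·0 + 7·0 + 11·1 + 18·5 + 29·10 + 47·10 + 76·5 + 123·1 = 1364.

1364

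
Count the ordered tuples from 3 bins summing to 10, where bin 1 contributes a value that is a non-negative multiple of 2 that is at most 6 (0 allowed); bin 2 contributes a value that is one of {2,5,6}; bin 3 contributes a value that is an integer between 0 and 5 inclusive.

8

The generating function for the choices is (1 + q^2 + q^4 + q^6)·(q^2 + q^5 + q^6)·(1 + q + q^2 + q^3 + q^4 + q^5); the count is [q^10].
(1 + q^2 + q^4 + q^6) has coefficients 1,0,1,0,1,0,1 for degrees 0…6.
(q^2 + q^5 + q^6) has coefficients 0,0,1,0,0,1,1,0,0,0,0 for degrees 0…10.
Finally multiplying by (1 + q + q^2 + q^3 + q^4 + q^5), the product of all factors after the first has coefficients 0,0,1,1,1,2,3,3,2,2,2 for degrees 0…10.
[q^10] = 1·2 + 1·2 + 1·3 + 1·1 = 8.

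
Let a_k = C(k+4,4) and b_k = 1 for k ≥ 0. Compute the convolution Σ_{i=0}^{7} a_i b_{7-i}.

Write out a_i and b_{7-i} for i = 0,…,7 and sum the products.
Σ = 1·1 + 5·1 + 15·1 + 35·1 + 70·1 + 126·1 + 210·1 + 330·1 = 792.

792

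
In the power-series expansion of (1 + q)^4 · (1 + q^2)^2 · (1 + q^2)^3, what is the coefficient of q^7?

(1 + q)^4 has coefficients 1,4,6,4,1 for degrees 0…4.
(1 + q^2)^2 has coefficients 1,0,2,0,1,0,0,0 for degrees 0…7.
Finally multiplying by (1 + q^2)^3, the product of all factors after the first has coefficients 1,0,5,0,10,0,10,0 for degrees 0…7.
[q^7] = 1·0 + 4·10 + 6·0 + 4·10 + 1·0 = 80.

80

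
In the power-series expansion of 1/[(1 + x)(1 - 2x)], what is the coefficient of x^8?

171

Partial fractions give a closed form: a_n = (1/3)·(-1)^n + (2/3)·2^n.
At n = 8: a_8 = 171.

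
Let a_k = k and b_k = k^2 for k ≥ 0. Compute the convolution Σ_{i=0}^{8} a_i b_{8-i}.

The convolution is the x^8 coefficient of A(x)B(x).
Σ = 0·64 + 1·49 + 2·36 + 3·25 + 4·16 + 5·9 + 6·4 + 7·1 + 8·0 = 336.

336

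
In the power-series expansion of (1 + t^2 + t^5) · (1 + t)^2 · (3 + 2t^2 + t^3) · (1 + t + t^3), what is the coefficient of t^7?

(1 + t^2 + t^5) has coefficients 1,0,1,0,0,1 for degrees 0…5.
(1 + t)^2 has coefficients 1,2,1,0,0,0,0,0 for degrees 0…7.
Multiplying by (3 + 2t^2 + t^3) gives running coefficients 3,6,5,5,4,1,0,0 for degrees 0…7.
Finally multiplying by (1 + t + t^3), the product of all factors after the first has coefficients 3,9,11,13,15,10,6,4 for degrees 0…7.
[t^7] = 1·4 + 1·10 + 1·11 = 25.

25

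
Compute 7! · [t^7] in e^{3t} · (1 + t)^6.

1017495

The EGF product rule gives c_7 = Σ_{k_1+k_2=7} C(7; k_1,k_2) · ∏ g_i(k_i), where e^{3t} gives (3)^k; (1+t)^6 gives the falling factorial (6)_k.
g_1(k) for k = 0…7: 1, 3, 9, 27, 81, 243, 729, 2187.
g_2(k) for k = 0…7: 1, 6, 30, 120, 360, 720, 720, 0.
c_7 = Σ_k C(7,k)·g_1(k)·g_2(7−k) = 7·3·720 + 21·9·720 + 35·27·360 + 35·81·120 + 21·243·30 + 7·729·6 + 1·2187·1 = 15120 + 136080 + 340200 + 340200 + 153090 + 30618 + 2187 = 1017495.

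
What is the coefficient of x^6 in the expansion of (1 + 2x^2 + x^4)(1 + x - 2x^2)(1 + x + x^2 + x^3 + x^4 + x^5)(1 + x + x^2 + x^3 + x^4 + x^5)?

(1 + 2x^2 + x^4) has coefficients 1,0,2,0,1 for degrees 0…4.
(1 + x - 2x^2) has coefficients 1,1,-2,0,0,0,0 for degrees 0…6.
Multiplying by (1 + x + x^2 + x^3 + x^4 + x^5) gives running coefficients 1,2,0,0,0,0,-1 for degrees 0…6.
Finally multiplying by (1 + x + x^2 + x^3 + x^4 + x^5), the product of all factors after the first has coefficients 1,3,3,3,3,3,1 for degrees 0…6.
[x^6] = 1·1 + 2·3 + 1·3 = 10.

10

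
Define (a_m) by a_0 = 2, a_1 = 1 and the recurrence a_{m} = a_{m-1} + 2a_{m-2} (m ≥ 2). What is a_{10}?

The ordinary generating function has denominator 1 - t - 2t^2.
Iterating the recurrence: a_0,…,a_{10} = 2, 1, 5, 7, 17, 31, 65, 127, 257, 511, 1025.

1025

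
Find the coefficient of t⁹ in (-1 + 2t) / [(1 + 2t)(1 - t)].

683

Partial fractions give a closed form: a_n = (-4/3)·(-2)^n + (1/3)·1^n.
At n = 9: a_9 = 683.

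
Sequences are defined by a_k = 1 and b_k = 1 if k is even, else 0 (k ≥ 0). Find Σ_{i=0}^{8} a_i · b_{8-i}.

5

The convolution is the t^8 coefficient of A(t)B(t).
Σ = 1·1 + 1·0 + 1·1 + 1·0 + 1·1 + 1·0 + 1·1 + 1·0 + 1·1 = 5.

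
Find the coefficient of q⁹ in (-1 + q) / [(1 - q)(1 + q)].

1

Partial fractions give a closed form: a_n = (-1)·(-1)^n.
At n = 9: a_9 = 1.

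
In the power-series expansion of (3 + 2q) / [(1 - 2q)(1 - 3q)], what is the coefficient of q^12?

Partial fractions give a closed form: a_n = (-8)·2^n + (11)·3^n.
At n = 12: a_12 = 5813083.

5813083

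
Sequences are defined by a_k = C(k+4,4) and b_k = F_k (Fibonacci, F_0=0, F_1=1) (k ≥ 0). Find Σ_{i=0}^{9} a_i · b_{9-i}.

The convolution is the t^9 coefficient of A(t)B(t).
Σ = 1·34 + 5·21 + 15·13 + 35·8 + 70·5 + 126·3 + 210·2 + 330·1 + 495·1 + 715·0 = 2587.

2587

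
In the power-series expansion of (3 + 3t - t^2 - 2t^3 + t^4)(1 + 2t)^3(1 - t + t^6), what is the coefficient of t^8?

45

(3 + 3t - t^2 - 2t^3 + t^4) has coefficients 3,3,-1,-2,1 for degrees 0…4.
(1 + 2t)^3 has coefficients 1,6,12,8,0,0,0,0,0 for degrees 0…8.
Finally multiplying by (1 - t + t^6), the product of all factors after the first has coefficients 1,5,6,-4,-8,0,1,6,12 for degrees 0…8.
[t^8] = 3·12 + 3·6 − 1·1 − 2·0 + 1·(-8) = 45.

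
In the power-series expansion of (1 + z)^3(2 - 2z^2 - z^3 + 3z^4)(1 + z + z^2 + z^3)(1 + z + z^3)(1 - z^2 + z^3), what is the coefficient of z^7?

(1 + z)^3 has coefficients 1,3,3,1 for degrees 0…3.
(2 - 2z^2 - z^3 + 3z^4) has coefficients 2,0,-2,-1,3,0,0,0 for degrees 0…7.
Multiplying by (1 + z + z^2 + z^3) gives running coefficients 2,2,0,-1,0,0,2,3 for degrees 0…7.
Multiplying by (1 + z + z^3) gives running coefficients 2,4,2,1,1,0,1,5 for degrees 0…7.
Finally multiplying by (1 - z^2 + z^3), the product of all factors after the first has coefficients 2,4,0,-1,3,1,1,6 for degrees 0…7.
[z^7] = 1·6 + 3·1 + 3·1 + 1·3 = 15.

15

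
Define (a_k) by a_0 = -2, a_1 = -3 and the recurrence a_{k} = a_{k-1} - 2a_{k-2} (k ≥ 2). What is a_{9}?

The ordinary generating function has denominator 1 - t + 2t^2.
Iterating the recurrence: a_0,…,a_{9} = -2, -3, 1, 7, 5, -9, -19, -1, 37, 39.

39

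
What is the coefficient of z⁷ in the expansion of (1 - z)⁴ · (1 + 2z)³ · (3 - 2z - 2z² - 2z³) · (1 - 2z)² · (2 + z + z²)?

(1 - z)⁴ has coefficients 1,-4,6,-4,1 for degrees 0…4.
(1 + 2z)³ has coefficients 1,6,12,8,0,0,0,0 for degrees 0…7.
Multiplying by (3 - 2z - 2z² - 2z³) gives running coefficients 3,16,22,-14,-52,-40,-16,0 for degrees 0…7.
Multiplying by (1 - 2z)² gives running coefficients 3,4,-30,-38,92,112,-64,-96 for degrees 0…7.
Finally multiplying by (2 + z + z²), the product of all factors after the first has coefficients 6,11,-53,-102,116,278,76,-144 for degrees 0…7.
[z⁷] = 1·(-144) − 4·76 + 6·278 − 4·116 + 1·(-102) = 654.

654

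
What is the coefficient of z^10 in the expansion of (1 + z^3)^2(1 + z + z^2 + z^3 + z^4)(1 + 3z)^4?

(1 + z^3)^2 has coefficients 1,0,0,2,0,0,1 for degrees 0…6.
(1 + z + z^2 + z^3 + z^4) has coefficients 1,1,1,1,1,0,0,0,0,0,0 for degrees 0…10.
Finally multiplying by (1 + 3z)^4, the product of all factors after the first has coefficients 1,13,67,175,256,255,243,189,81,0,0 for degrees 0…10.
[z^10] = 1·0 + 2·189 + 1·256 = 634.

634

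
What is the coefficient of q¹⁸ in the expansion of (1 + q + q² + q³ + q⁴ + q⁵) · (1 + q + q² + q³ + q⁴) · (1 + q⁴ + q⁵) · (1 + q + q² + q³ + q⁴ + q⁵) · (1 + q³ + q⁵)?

(1 + q + q² + q³ + q⁴ + q⁵) has coefficients 1,1,1,1,1,1 for degrees 0…5.
(1 + q + q² + q³ + q⁴) has coefficients 1,1,1,1,1,0,0,0,0,0,0,0,0,0,0,0,0,0,0 for degrees 0…18.
Multiplying by (1 + q⁴ + q⁵) gives running coefficients 1,1,1,1,2,2,2,2,2,1,0,0,0,0,0,0,0,0,0 for degrees 0…18.
Multiplying by (1 + q + q² + q³ + q⁴ + q⁵) gives running coefficients 1,2,3,4,6,8,9,10,11,11,9,7,5,3,1,0,0,0,0 for degrees 0…18.
Finally multiplying by (1 + q³ + q⁵), the product of all factors after the first has coefficients 1,2,3,5,8,12,15,19,23,26,27,27,26,23,19,14,10,6,3 for degrees 0…18.
[q¹⁸] = 1·3 + 1·6 + 1·10 + 1·14 + 1·19 + 1·23 = 75.

75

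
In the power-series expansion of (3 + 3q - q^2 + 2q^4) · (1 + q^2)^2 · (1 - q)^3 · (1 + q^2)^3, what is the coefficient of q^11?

(3 + 3q - q^2 + 2q^4) has coefficients 3,3,-1,0,2 for degrees 0…4.
(1 + q^2)^2 has coefficients 1,0,2,0,1,0,0,0,0,0,0,0 for degrees 0…11.
Multiplying by (1 - q)^3 gives running coefficients 1,-3,5,-7,7,-5,3,-1,0,0,0,0 for degrees 0…11.
Finally multiplying by (1 + q^2)^3, the product of all factors after the first has coefficients 1,-3,8,-16,25,-35,40,-40,35,-25,16,-8 for degrees 0…11.
[q^11] = 3·(-8) + 3·16 − 1·(-25) + 2·(-40) = -31.

-31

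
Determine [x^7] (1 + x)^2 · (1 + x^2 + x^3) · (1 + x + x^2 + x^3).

4

(1 + x)^2 has coefficients 1,2,1 for degrees 0…2.
(1 + x^2 + x^3) has coefficients 1,0,1,1,0,0,0,0 for degrees 0…7.
Finally multiplying by (1 + x + x^2 + x^3), the product of all factors after the first has coefficients 1,1,2,3,2,2,1,0 for degrees 0…7.
[x^7] = 1·0 + 2·1 + 1·2 = 4.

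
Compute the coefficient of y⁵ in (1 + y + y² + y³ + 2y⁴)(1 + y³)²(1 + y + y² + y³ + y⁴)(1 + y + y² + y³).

(1 + y + y² + y³ + 2y⁴) has coefficients 1,1,1,1,2 for degrees 0…4.
(1 + y³)² has coefficients 1,0,0,2,0,0 for degrees 0…5.
Multiplying by (1 + y + y² + y³ + y⁴) gives running coefficients 1,1,1,3,3,2 for degrees 0…5.
Finally multiplying by (1 + y + y² + y³), the product of all factors after the first has coefficients 1,2,3,6,8,9 for degrees 0…5.
[y⁵] = 1·9 + 1·8 + 1·6 + 1·3 + 2·2 = 30.

30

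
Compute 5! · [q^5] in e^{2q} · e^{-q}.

1

The EGF product rule gives c_5 = Σ_{k_1+k_2=5} C(5; k_1,k_2) · ∏ g_i(k_i), where e^{2q} gives (2)^k; e^{-q} gives (-1)^k.
g_1(k) for k = 0…5: 1, 2, 4, 8, 16, 32.
g_2(k) for k = 0…5: 1, -1, 1, -1, 1, -1.
c_5 = Σ_k C(5,k)·g_1(k)·g_2(5−k) = 1·1·(-1) + 5·2·1 + 10·4·(-1) + 10·8·1 + 5·16·(-1) + 1·32·1 = −1 + 10 − 40 + 80 − 80 + 32 = 1.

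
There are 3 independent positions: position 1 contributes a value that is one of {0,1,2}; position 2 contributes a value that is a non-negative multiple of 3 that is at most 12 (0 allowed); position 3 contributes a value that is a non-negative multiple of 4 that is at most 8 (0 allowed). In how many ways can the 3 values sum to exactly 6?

The generating function for the choices is (1 + z + z^2)·(1 + z^3 + z^6 + z^9 + z^12)·(1 + z^4 + z^8); the count is [z^6].
(1 + z + z^2) has coefficients 1,1,1 for degrees 0…2.
(1 + z^3 + z^6 + z^9 + z^12) has coefficients 1,0,0,1,0,0,1 for degrees 0…6.
Finally multiplying by (1 + z^4 + z^8), the product of all factors after the first has coefficients 1,0,0,1,1,0,1 for degrees 0…6.
[z^6] = 1·1 + 1·0 + 1·1 = 2.

2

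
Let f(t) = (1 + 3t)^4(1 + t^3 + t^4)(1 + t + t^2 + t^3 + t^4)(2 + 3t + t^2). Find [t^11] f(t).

(1 + 3t)^4 has coefficients 1,12,54,108,81 for degrees 0…4.
(1 + t^3 + t^4) has coefficients 1,0,0,1,1,0,0,0,0,0,0,0 for degrees 0…11.
Multiplying by (1 + t + t^2 + t^3 + t^4) gives running coefficients 1,1,1,2,3,2,2,2,1,0,0,0 for degrees 0…11.
Finally multiplying by (2 + 3t + t^2), the product of all factors after the first has coefficients 2,5,6,8,13,15,13,12,10,5,1,0 for degrees 0…11.
[t^11] = 1·0 + 12·1 + 54·5 + 108·10 + 81·12 = 2334.

2334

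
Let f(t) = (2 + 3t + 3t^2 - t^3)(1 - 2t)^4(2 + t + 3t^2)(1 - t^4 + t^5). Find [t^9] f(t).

227

(2 + 3t + 3t^2 - t^3) has coefficients 2,3,3,-1 for degrees 0…3.
(1 - 2t)^4 has coefficients 1,-8,24,-32,16,0,0,0,0,0 for degrees 0…9.
Multiplying by (2 + t + 3t^2) gives running coefficients 2,-15,43,-64,72,-80,48,0,0,0 for degrees 0…9.
Finally multiplying by (1 - t^4 + t^5), the product of all factors after the first has coefficients 2,-15,43,-64,70,-63,-10,107,-136,152 for degrees 0…9.
[t^9] = 2·152 + 3·(-136) + 3·107 − 1·(-10) = 227.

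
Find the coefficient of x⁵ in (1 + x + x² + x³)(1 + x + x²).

1

(1 + x + x² + x³) has coefficients 1,1,1,1 for degrees 0…3.
(1 + x + x²) has coefficients 1,1,1,0,0,0 for degrees 0…5.
[x⁵] = 1·0 + 1·0 + 1·0 + 1·1 = 1.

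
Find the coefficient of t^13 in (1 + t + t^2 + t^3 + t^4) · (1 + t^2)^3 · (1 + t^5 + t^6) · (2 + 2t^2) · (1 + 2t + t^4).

184

(1 + t + t^2 + t^3 + t^4) has coefficients 1,1,1,1,1 for degrees 0…4.
(1 + t^2)^3 has coefficients 1,0,3,0,3,0,1,0,0,0,0,0,0,0 for degrees 0…13.
Multiplying by (1 + t^5 + t^6) gives running coefficients 1,0,3,0,3,1,2,3,3,3,3,1,1,0 for degrees 0…13.
Multiplying by (2 + 2t^2) gives running coefficients 2,0,8,0,12,2,10,8,10,12,12,8,8,2 for degrees 0…13.
Finally multiplying by (1 + 2t + t^4), the product of all factors after the first has coefficients 2,4,8,16,14,26,22,28,38,34,46,40,34,30 for degrees 0…13.
[t^13] = 1·30 + 1·34 + 1·40 + 1·46 + 1·34 = 184.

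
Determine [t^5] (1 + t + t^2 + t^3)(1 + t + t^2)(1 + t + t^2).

6

(1 + t + t^2 + t^3) has coefficients 1,1,1,1 for degrees 0…3.
(1 + t + t^2) has coefficients 1,1,1,0,0,0 for degrees 0…5.
Finally multiplying by (1 + t + t^2), the product of all factors after the first has coefficients 1,2,3,2,1,0 for degrees 0…5.
[t^5] = 1·0 + 1·1 + 1·2 + 1·3 = 6.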